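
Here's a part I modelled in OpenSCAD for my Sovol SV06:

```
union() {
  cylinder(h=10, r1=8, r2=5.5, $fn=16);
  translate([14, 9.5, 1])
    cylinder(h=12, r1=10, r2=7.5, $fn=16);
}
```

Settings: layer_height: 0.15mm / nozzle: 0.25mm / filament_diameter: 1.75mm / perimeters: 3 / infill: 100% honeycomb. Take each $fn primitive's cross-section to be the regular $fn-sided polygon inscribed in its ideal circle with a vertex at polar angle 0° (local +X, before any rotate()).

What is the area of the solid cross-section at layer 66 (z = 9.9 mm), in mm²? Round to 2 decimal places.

At z = 9.9 mm: the cone: at t=0.990 of its height the radius interpolates to r₁+(r₂−r₁)t = 5.525, giving a regular 16-gon of that circumradius (area = (16/2)·5.525²·sin(360°/16) = 93.45 mm²); the cone at (14, 9.5) contributes a regular 16-gon of circumradius 8.146 (interpolated between r1=10 and r2=7.5 at t=0.742) (area = (16/2)·8.146²·sin(360°/16) = 203.14 mm²); Merging all regions: the 2 present regions are separate (no shared area or edge), so areas and boundary lengths simply add and each stays a separate island — area = 296.60 mm². Overall, the cross-section has 2 separate islands. Net area = 296.60 mm².

296.60 mm²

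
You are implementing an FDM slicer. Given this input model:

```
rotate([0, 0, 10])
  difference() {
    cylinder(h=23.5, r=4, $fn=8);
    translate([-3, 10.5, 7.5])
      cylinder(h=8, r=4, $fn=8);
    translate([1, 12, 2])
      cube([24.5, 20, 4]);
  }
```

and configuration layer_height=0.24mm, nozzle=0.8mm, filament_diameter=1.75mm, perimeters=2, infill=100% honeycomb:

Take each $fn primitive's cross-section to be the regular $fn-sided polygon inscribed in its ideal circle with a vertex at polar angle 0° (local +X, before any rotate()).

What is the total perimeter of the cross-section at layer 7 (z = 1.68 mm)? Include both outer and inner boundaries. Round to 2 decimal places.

24.49 mm

At z = 1.68 mm: the r=4 cylinder contributes a regular 8-gon of circumradius 4 (perimeter = 2·8·4.000·sin(180°/8) = 24.49 mm); the cylinder at (-3, 10.5) is absent (z outside [7.5, 15.5]); the cube at (1, 12) is not intersected at this z (z outside [2, 6]); After the difference (first − rest): none of the subtracted shapes is present at this height, so the r=4 cylinder is unchanged — boundary = 24.49 mm; (rotated 10° about Z; rotation is an isometry so areas/perimeters/island counts are preserved). Overall, the cross-section is a single solid region. Total boundary length (outer) = 24.49 mm.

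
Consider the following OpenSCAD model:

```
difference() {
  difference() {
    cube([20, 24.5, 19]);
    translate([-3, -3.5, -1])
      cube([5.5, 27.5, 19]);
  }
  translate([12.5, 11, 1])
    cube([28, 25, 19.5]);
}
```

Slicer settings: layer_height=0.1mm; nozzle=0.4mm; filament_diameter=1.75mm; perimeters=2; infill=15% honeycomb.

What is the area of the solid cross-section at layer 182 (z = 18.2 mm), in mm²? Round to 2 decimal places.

At z = 18.2 mm: the cube is present — its section is the full 20×24.5 rectangle (area 490.00 mm²); the cube at (-3, -3.5) is not intersected at this z (z outside [-1, 18]); Subtracting the remaining from the first: none of the subtracted shapes is present at this height, so the 20×24.5 cube is unchanged — area = 490.00 mm²; the cube at (12.5, 11) is present — its section is the full 28×25 rectangle (area 700.00 mm²); Subtracting the remaining from the first: starting from that combined region (490.00 mm²), the 28×25 cube at (12.5, 11) partially overlaps it — only the 101.25 mm² overlap (of its 700.00 mm²) is removed, clipping the outline — area = 388.75 mm². Overall, the cross-section is a single solid region. Net area = 388.75 mm².

388.75 mm²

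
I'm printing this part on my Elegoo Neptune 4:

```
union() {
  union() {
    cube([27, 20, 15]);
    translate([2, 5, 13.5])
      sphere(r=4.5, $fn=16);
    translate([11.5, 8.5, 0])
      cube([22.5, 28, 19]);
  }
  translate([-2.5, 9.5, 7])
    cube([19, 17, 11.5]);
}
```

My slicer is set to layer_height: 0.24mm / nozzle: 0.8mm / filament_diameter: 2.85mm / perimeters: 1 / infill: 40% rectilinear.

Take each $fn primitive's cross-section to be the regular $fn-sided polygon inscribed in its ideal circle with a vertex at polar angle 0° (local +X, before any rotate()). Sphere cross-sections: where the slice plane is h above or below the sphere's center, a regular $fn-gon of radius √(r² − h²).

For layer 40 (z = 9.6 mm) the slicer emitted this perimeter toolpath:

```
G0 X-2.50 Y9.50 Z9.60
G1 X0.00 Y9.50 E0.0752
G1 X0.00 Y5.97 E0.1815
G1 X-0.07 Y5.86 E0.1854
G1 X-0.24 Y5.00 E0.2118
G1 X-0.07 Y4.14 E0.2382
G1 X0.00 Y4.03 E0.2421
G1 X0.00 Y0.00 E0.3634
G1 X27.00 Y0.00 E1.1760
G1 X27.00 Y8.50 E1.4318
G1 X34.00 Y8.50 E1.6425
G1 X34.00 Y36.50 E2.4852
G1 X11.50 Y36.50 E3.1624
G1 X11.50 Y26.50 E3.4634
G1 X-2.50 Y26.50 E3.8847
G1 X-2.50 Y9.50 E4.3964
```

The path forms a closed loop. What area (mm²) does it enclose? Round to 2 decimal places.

Apply the shoelace formula to the sequence of (X, Y) vertices; enclosed area = 1109.27 mm².

1109.27 mm²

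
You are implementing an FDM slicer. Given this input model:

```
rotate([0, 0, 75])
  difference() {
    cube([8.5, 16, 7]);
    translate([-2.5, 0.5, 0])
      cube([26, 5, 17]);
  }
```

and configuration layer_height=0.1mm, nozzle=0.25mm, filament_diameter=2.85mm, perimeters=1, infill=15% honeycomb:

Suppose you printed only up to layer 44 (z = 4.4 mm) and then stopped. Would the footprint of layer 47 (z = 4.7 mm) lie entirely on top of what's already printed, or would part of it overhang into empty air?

entirely on top

Compare the two slices. At z = 4.4: the cube (footprint 8.5×16) is included at this height (area 136.00 mm²); the cube at (-2.5, 0.5) (footprint 26×5) is included at this height (area 130.00 mm²); After the difference (first − rest): starting from the 8.5×16 cube (136.00 mm²), the 26×5 cube at (-2.5, 0.5) partially overlaps it — only the 42.50 mm² overlap (of its 130.00 mm²) is removed, clipping the outline — area = 93.50 mm²; (rotated 75° about Z; rotation is an isometry so areas/perimeters/island counts are preserved). At z = 4.7: the cube is present — its section is the full 8.5×16 rectangle (area 136.00 mm²); the cube at (-2.5, 0.5) is present — its section is the full 26×5 rectangle (area 130.00 mm²); Taking the first minus the rest: starting from the 8.5×16 cube (136.00 mm²), the 26×5 cube at (-2.5, 0.5) partially overlaps it — only the 42.50 mm² overlap (of its 130.00 mm²) is removed, clipping the outline — area = 93.50 mm²; (whole slice rotated 75° about Z — lengths, areas and connectivity unchanged). Checking containment: the cross-section at z = 4.7 is a subset of the cross-section at z = 4.4.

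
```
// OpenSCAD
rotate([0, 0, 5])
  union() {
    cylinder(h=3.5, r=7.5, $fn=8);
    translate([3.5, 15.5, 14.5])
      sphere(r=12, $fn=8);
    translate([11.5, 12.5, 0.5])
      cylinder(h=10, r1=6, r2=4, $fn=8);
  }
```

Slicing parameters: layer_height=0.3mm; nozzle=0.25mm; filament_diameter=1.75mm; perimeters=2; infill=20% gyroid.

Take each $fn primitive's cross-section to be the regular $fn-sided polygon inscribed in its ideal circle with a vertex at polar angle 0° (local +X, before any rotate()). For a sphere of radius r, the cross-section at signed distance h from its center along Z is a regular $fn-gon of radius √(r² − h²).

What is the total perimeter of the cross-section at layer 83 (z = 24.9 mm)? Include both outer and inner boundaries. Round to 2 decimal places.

At z = 24.9 mm: the cylinder is absent (z outside [0, 3.5]); the r=12 sphere at (3.5, 15.5) contributes a regular 8-gon of circumradius √(12²−10.4²) = 5.987 (perimeter = 2·8·5.987·sin(180°/8) = 36.66 mm); the cone at (11.5, 12.5) is absent (z outside [0.5, 10.5]); Taking the union: only the r=12 sphere at (3.5, 15.5) is present, so the union is just that shape — boundary = 36.66 mm; (rotated 5° about Z; rotation is an isometry so areas/perimeters/island counts are preserved). Overall, the cross-section is a single solid region. Total boundary length (outer) = 36.66 mm.

36.66 mm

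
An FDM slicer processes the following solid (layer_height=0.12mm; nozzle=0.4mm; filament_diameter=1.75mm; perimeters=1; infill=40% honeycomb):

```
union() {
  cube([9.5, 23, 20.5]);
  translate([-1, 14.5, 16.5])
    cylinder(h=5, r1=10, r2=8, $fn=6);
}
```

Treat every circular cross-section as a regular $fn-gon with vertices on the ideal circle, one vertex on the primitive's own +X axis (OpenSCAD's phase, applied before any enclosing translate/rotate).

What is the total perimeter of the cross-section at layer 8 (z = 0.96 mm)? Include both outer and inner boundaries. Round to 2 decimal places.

65.00 mm

At z = 0.96 mm: the cube is present — its section is the full 9.5×23 rectangle (perimeter 65.00 mm); the cone at (-1, 14.5) is absent (z outside [16.5, 21.5]); Combining (union): only the 9.5×23 cube is present, so the union is just that shape — boundary = 65.00 mm. Overall, the cross-section is a single solid region. Total boundary length (outer) = 65.00 mm.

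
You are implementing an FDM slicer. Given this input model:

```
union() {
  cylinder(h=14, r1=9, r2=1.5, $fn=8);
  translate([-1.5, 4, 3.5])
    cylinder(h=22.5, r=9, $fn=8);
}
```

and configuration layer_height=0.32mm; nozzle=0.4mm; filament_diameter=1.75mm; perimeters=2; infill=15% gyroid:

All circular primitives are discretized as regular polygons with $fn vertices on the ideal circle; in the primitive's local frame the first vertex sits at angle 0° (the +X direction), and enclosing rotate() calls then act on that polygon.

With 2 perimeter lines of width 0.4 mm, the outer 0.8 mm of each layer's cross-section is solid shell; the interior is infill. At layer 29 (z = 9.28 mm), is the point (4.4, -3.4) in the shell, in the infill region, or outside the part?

At z = 9.28 mm: the cone: at t=0.663 of its height the radius interpolates to r₁+(r₂−r₁)t = 4.029, giving a regular 8-gon of that circumradius; the r=9 cylinder at (-1.5, 4) contributes a regular 8-gon of circumradius 9; Combining (union): the cone lies entirely inside the r=9 cylinder at (-1.5, 4), so the union is just the r=9 cylinder at (-1.5, 4) — 1 connected region. Overall, the cross-section is a single solid region. The nearest boundary edge runs (4.86, -2.36)→(-1.50, -5.00); distance from the point to it = 0.78 mm. The point is not inside any of the regions above, so it lies outside the cross-section (0.78 mm from the nearest boundary).

outside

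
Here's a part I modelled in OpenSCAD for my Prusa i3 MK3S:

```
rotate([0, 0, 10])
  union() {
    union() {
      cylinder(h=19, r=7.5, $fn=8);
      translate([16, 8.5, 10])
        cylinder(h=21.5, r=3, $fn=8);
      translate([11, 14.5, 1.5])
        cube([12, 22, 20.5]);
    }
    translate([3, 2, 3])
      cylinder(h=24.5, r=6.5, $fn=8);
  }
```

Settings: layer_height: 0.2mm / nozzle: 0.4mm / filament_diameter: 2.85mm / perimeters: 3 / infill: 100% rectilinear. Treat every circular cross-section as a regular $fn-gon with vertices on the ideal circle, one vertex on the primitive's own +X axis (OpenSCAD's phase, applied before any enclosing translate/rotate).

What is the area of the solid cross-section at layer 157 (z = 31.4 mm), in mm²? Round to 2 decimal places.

25.46 mm²

At z = 31.4 mm: the cylinder is not intersected at this z (z outside [0, 19]); the r=3 cylinder at (16, 8.5) contributes a regular 8-gon of circumradius 3 (area = (8/2)·3.000²·sin(360°/8) = 25.46 mm²); the cube at (11, 14.5) does not reach this height (z outside [1.5, 22]); Taking the union: only the r=3 cylinder at (16, 8.5) is present, so the union is just that shape — area = 25.46 mm²; the cylinder at (3, 2) does not reach this height (z outside [3, 27.5]); Combining (union): only that combined region is present, so the union is just that shape — area = 25.46 mm²; (whole slice rotated 10° about Z — lengths, areas and connectivity unchanged). Overall, the cross-section is a single solid region. Net area = 25.46 mm².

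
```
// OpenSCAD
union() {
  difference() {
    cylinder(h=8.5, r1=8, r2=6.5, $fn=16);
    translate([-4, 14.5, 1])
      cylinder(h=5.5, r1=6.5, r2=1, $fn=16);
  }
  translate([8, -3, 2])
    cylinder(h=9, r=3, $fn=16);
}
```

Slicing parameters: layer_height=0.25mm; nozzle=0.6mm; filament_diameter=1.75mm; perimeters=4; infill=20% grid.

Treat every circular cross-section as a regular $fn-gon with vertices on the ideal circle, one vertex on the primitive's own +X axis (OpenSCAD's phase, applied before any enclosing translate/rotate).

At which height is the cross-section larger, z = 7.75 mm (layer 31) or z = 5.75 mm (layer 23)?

layer 23 (z = 5.75 mm)

Layer 31 (z = 7.75): the cone (r1=8→r2=6.5) has section circumradius 6.632 here — a regular 16-gon (area = (16/2)·6.632²·sin(360°/16) = 134.67 mm²); the cone at (-4, 14.5) is not intersected at this z (z outside [1, 6.5]); After the difference (first − rest): none of the subtracted shapes is present at this height, so the cone is unchanged — area = 134.67 mm²; the r=3 cylinder at (8, -3) gives a regular 16-gon of circumradius 3 (constant along its height) (area = (16/2)·3.000²·sin(360°/16) = 27.55 mm²); Taking the union: the regions partially overlap — summed areas 162.22 mm² minus the doubly-counted overlap 2.44 mm² gives 159.78 mm² — area = 159.78 mm². So its area = 159.78 mm². Layer 23 (z = 5.75): the cone (r1=8→r2=6.5) has section circumradius 6.985 here — a regular 16-gon (area = (16/2)·6.985²·sin(360°/16) = 149.38 mm²); the cone at (-4, 14.5): at t=0.864 of its height the radius interpolates to r₁+(r₂−r₁)t = 1.750, giving a regular 16-gon of that circumradius (area = (16/2)·1.750²·sin(360°/16) = 9.38 mm²); Subtracting the remaining from the first: starting from the cone (149.38 mm²), the cone at (-4, 14.5) misses the remaining region (no effect) — area = 149.38 mm²; the r=3 cylinder at (8, -3) gives a regular 16-gon of circumradius 3 (constant along its height) (area = (16/2)·3.000²·sin(360°/16) = 27.55 mm²); Combining (union): the regions partially overlap — summed areas 176.94 mm² minus the doubly-counted overlap 3.90 mm² gives 173.04 mm² — area = 173.04 mm². So its area = 173.04 mm². Layer 23 is larger (173.04 vs 159.78 mm²).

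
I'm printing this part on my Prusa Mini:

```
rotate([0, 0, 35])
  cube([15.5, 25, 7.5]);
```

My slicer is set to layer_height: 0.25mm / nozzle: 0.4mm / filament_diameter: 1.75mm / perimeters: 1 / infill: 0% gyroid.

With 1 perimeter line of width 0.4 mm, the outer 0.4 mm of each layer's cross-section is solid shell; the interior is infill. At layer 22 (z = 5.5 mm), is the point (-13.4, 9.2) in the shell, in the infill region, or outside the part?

At z = 5.5 mm: the 15.5×25 cube contributes its full rectangle; (rotated 35° about Z; rotation is an isometry so areas/perimeters/island counts are preserved). Overall, the cross-section is a single solid region. Undo the 35° rotation: the query point maps to (-5.700, 15.222) in the un-rotated model frame. The nearest boundary edge runs (0.00, 25.00)→(0.00, 0.00); distance from the point to it = 5.70 mm. The point is not inside any of the regions above, so it lies outside the cross-section (5.70 mm from the nearest boundary).

outside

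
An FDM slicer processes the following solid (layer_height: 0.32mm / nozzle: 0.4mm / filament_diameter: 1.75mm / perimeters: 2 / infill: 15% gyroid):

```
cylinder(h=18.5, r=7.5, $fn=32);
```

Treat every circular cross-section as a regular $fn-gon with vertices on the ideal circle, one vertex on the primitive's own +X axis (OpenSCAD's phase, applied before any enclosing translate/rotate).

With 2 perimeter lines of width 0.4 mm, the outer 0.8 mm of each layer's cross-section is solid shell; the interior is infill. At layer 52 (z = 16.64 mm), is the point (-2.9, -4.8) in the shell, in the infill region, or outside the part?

At z = 16.64 mm: the r=7.5 cylinder gives a regular 32-gon of circumradius 7.5 (constant along its height). Overall, the cross-section is a single solid region. The nearest boundary edge runs (-4.17, -6.24)→(-2.87, -6.93); distance from the point to it = 1.86 mm. The point is inside the cross-section and 1.86 mm from the nearest boundary — more than the 0.8 mm shell width (2 × 0.4), so it's in the infill interior.

infill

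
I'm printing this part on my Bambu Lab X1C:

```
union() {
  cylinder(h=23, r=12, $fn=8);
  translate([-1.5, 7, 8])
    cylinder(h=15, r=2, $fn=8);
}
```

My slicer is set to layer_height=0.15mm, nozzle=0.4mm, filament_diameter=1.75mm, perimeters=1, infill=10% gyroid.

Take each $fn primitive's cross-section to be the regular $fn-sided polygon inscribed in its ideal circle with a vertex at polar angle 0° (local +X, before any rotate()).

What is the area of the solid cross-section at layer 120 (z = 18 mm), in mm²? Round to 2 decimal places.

407.29 mm²

At z = 18 mm: the r=12 cylinder gives a regular 8-gon of circumradius 12 (constant along its height) (area = (8/2)·12.000²·sin(360°/8) = 407.29 mm²); the cylinder at (-1.5, 7): section is a regular 8-gon, circumradius r=2 (area = (8/2)·2.000²·sin(360°/8) = 11.31 mm²); Merging all regions: the r=2 cylinder at (-1.5, 7) lies entirely inside the r=12 cylinder, so the union is just the r=12 cylinder — area = 407.29 mm². Overall, the cross-section is a single solid region. Net area = 407.29 mm².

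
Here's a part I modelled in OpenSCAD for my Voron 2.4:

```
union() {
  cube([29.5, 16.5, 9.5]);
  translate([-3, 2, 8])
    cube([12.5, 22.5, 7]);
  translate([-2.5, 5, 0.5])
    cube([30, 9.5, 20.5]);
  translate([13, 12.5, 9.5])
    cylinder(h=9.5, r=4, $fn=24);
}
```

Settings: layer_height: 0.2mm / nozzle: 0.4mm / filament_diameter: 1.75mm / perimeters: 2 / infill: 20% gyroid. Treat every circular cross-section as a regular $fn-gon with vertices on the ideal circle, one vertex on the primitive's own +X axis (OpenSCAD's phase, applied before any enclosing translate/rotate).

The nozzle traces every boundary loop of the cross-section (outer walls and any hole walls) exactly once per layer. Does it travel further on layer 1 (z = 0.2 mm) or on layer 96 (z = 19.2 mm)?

layer 1 (z = 0.2 mm)

Layer 1 (z = 0.2): the cube (footprint 29.5×16.5) is included at this height (perimeter 92.00 mm); the cube at (-3, 2) is absent (z outside [8, 15]); the cube at (-2.5, 5) is absent (z outside [0.5, 21]); the cylinder at (13, 12.5) does not reach this height (z outside [9.5, 19]); Taking the union: only the 29.5×16.5 cube is present, so the union is just that shape — boundary = 92.00 mm. So its perimeter = 92.00 mm. Layer 96 (z = 19.2): the cube is absent (z outside [0, 9.5]); the cube at (-3, 2) is absent (z outside [8, 15]); the cube at (-2.5, 5) (footprint 30×9.5) is included at this height (perimeter 79.00 mm); the cylinder at (13, 12.5) is not intersected at this z (z outside [9.5, 19]); Combining (union): only the 30×9.5 cube at (-2.5, 5) is present, so the union is just that shape — boundary = 79.00 mm. So its perimeter = 79.00 mm. Layer 1 is larger (92.00 vs 79.00 mm).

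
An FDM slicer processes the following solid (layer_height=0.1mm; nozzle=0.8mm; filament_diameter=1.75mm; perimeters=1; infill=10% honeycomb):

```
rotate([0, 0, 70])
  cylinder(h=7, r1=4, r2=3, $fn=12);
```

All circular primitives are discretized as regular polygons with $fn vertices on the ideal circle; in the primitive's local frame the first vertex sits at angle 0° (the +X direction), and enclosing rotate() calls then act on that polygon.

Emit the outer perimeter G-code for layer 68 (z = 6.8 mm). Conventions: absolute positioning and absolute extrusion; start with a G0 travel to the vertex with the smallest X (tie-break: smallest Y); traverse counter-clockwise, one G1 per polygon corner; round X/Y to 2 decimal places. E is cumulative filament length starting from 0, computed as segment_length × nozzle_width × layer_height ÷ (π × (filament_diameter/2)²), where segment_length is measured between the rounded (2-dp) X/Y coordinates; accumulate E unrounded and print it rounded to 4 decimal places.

At z = 6.8 mm: the cone contributes a regular 12-gon of circumradius 3.029 (interpolated between r1=4 and r2=3 at t=0.971); (whole slice rotated 70° about Z — lengths, areas and connectivity unchanged). The outline is a single polygon with 12 vertices. Extrusion per mm of travel: 0.8 × 0.1 / (π × 0.875²) = 0.033260. Accumulating E over each segment gives final E = 0.6261.

G0 X-2.98 Y-0.53 Z6.80
G1 X-2.32 Y-1.95 E0.0521
G1 X-1.04 Y-2.85 E0.1041
G1 X0.53 Y-2.98 E0.1565
G1 X1.95 Y-2.32 E0.2086
G1 X2.85 Y-1.04 E0.2606
G1 X2.98 Y0.53 E0.3130
G1 X2.32 Y1.95 E0.3651
G1 X1.04 Y2.85 E0.4172
G1 X-0.53 Y2.98 E0.4696
G1 X-1.95 Y2.32 E0.5216
G1 X-2.85 Y1.04 E0.5737
G1 X-2.98 Y-0.53 E0.6261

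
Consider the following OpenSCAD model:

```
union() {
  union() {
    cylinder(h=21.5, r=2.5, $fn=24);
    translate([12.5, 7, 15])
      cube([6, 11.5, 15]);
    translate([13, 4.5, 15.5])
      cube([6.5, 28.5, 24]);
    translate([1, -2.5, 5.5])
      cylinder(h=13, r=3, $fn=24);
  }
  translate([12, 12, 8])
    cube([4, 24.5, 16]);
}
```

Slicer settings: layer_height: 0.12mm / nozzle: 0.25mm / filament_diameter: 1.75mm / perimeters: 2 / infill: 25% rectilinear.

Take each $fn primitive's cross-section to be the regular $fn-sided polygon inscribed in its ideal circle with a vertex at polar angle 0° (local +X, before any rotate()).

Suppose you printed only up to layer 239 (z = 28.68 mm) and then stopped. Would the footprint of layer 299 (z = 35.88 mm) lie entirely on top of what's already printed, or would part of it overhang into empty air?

entirely on top

Compare the two slices. At z = 28.68: the cylinder is absent (z outside [0, 21.5]); the cube at (12.5, 7) is present — its section is the full 6×11.5 rectangle (area 69.00 mm²); the cube at (13, 4.5) (footprint 6.5×28.5) is included at this height (area 185.25 mm²); the cylinder at (1, -2.5) is absent (z outside [5.5, 18.5]); Merging all regions: the regions partially overlap — summed areas 254.25 mm² minus the doubly-counted overlap 63.25 mm² gives 191.00 mm² — area = 191.00 mm²; the cube at (12, 12) does not reach this height (z outside [8, 24]); Combining (union): only the result so far is present, so the union is just that shape — area = 191.00 mm². At z = 35.88: the cylinder is absent (z outside [0, 21.5]); the cube at (12.5, 7) does not reach this height (z outside [15, 30]); the 6.5×28.5 cube at (13, 4.5) contributes its full rectangle (area 185.25 mm²); the cylinder at (1, -2.5) is absent (z outside [5.5, 18.5]); Combining (union): only the 6.5×28.5 cube at (13, 4.5) is present, so the union is just that shape — area = 185.25 mm²; the cube at (12, 12) is absent (z outside [8, 24]); Merging all regions: only the result so far is present, so the union is just that shape — area = 185.25 mm². Checking containment: the cross-section at z = 35.88 is a subset of the cross-section at z = 28.68.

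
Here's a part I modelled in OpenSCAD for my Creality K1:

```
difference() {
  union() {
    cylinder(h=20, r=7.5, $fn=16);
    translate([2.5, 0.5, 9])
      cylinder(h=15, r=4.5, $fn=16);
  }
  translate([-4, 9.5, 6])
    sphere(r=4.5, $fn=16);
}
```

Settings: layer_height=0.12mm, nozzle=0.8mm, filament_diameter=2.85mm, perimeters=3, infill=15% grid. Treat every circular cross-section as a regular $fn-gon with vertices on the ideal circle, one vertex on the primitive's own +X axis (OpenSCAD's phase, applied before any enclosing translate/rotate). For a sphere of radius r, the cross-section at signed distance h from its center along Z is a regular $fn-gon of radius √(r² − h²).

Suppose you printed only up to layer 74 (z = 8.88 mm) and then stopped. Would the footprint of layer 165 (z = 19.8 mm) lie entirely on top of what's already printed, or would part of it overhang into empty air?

Compare the two slices. At z = 8.88: the cylinder: section is a regular 16-gon, circumradius r=7.5 (area = (16/2)·7.500²·sin(360°/16) = 172.21 mm²); the cylinder at (2.5, 0.5) is not intersected at this z (z outside [9, 24]); Combining (union): only the r=7.5 cylinder is present, so the union is just that shape — area = 172.21 mm²; the sphere at (-4, 9.5): section is a regular 16-gon, circumradius = √(r²−h²) = √(4.5²−2.88²) = 3.458 (area = (16/2)·3.458²·sin(360°/16) = 36.60 mm²); After the difference (first − rest): starting from the result so far (172.21 mm²), the r=4.5 sphere at (-4, 9.5) partially overlaps it — only the 1.04 mm² overlap (of its 36.60 mm²) is removed, clipping the outline — area = 171.17 mm². At z = 19.8: the cylinder: section is a regular 16-gon, circumradius r=7.5 (area = (16/2)·7.500²·sin(360°/16) = 172.21 mm²); the r=4.5 cylinder at (2.5, 0.5) contributes a regular 16-gon of circumradius 4.5 (area = (16/2)·4.500²·sin(360°/16) = 61.99 mm²); Combining (union): the r=4.5 cylinder at (2.5, 0.5) lies entirely inside the r=7.5 cylinder, so the union is just the r=7.5 cylinder — area = 172.21 mm²; the sphere at (-4, 9.5) is not intersected at this z (|z−center|=13.800 > r=4.5); After the difference (first − rest): none of the subtracted shapes is present at this height, so that combined region is unchanged — area = 172.21 mm². Checking containment: at z = 19.8 the cross-section extends beyond the z = 8.88 cross-section by about 1.04 mm².

part overhangs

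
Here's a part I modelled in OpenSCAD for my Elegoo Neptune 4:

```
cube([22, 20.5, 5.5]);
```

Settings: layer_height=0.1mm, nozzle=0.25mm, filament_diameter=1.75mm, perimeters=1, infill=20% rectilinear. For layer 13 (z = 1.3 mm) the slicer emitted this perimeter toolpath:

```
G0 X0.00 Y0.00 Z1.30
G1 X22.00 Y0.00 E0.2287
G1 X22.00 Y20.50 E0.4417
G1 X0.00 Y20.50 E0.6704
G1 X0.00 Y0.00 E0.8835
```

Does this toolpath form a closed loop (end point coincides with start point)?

yes

Start point (G0): (0.00, 0.00). End point (last G1): the path returns to the start — closed.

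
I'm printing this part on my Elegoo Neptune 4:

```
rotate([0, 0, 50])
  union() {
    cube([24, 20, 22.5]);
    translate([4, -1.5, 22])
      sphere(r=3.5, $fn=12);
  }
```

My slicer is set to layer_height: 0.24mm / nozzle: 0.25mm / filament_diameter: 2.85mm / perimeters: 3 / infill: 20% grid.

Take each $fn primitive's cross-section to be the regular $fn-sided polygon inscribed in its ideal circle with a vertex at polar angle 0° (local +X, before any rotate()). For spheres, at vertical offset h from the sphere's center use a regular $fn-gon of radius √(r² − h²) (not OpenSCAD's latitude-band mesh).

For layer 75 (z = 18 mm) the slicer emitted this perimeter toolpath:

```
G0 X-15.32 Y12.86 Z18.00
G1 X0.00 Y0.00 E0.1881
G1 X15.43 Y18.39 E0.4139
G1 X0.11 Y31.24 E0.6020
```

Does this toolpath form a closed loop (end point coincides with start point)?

no

Start point (G0): (-15.32, 12.86). End point (last G1): the path does not return to the start — open.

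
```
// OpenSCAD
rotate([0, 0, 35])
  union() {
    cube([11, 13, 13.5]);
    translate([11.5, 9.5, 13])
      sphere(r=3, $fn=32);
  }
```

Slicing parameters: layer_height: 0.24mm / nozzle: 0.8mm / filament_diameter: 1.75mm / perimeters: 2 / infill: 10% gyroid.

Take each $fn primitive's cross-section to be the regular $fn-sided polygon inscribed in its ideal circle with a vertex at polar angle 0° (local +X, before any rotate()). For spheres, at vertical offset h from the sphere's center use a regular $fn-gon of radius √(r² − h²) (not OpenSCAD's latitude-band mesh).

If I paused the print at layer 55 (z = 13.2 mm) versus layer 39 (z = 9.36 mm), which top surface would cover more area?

Layer 55 (z = 13.2): the cube is present — its section is the full 11×13 rectangle (area 143.00 mm²); the sphere at (11.5, 9.5): section is a regular 32-gon, circumradius = √(r²−h²) = √(3²−0.2²) = 2.993 (area = (32/2)·2.993²·sin(360°/32) = 27.97 mm²); Combining (union): the regions partially overlap — summed areas 170.97 mm² minus the doubly-counted overlap 11.02 mm² gives 159.95 mm² — area = 159.95 mm²; (whole slice rotated 35° about Z — lengths, areas and connectivity unchanged). So its area = 159.95 mm². Layer 39 (z = 9.36): the 11×13 cube contributes its full rectangle (area 143.00 mm²); the sphere at (11.5, 9.5) is not intersected at this z (|z−center|=3.640 > r=3); Merging all regions: only the 11×13 cube is present, so the union is just that shape — area = 143.00 mm²; (rotated 35° about Z; rotation is an isometry so areas/perimeters/island counts are preserved). So its area = 143.00 mm². Layer 55 is larger (159.95 vs 143.00 mm²).

layer 55 (z = 13.2 mm)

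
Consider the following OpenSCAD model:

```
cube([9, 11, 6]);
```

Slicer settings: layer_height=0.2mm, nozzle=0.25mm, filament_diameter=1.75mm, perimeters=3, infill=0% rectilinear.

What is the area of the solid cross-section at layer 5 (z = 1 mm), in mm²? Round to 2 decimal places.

At z = 1 mm: the cube (footprint 9×11) is included at this height (area 99.00 mm²). Overall, the cross-section is a single solid region. Net area = 99.00 mm².

99.00 mm²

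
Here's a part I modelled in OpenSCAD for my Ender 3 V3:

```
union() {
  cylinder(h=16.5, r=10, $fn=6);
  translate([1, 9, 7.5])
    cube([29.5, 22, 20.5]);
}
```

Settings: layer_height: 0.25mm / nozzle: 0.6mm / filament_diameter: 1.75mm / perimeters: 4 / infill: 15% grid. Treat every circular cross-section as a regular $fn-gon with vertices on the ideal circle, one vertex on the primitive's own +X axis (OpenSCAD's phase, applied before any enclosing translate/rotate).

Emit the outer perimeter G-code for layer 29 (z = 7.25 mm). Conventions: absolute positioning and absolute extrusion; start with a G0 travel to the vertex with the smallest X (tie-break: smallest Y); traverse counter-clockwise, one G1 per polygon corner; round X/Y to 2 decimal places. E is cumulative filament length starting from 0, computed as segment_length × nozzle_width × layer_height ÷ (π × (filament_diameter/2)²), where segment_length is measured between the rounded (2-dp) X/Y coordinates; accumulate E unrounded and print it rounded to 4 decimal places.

At z = 7.25 mm: the cylinder: section is a regular 6-gon, circumradius r=10; the cube at (1, 9) does not reach this height (z outside [7.5, 28]); Combining (union): only the r=10 cylinder is present, so the union is just that shape — 1 connected region. The outline is a single polygon with 6 vertices. Extrusion per mm of travel: 0.6 × 0.25 / (π × 0.875²) = 0.062363. Accumulating E over each segment gives final E = 3.7417.

G0 X-10.00 Y0.00 Z7.25
G1 X-5.00 Y-8.66 E0.6236
G1 X5.00 Y-8.66 E1.2472
G1 X10.00 Y0.00 E1.8709
G1 X5.00 Y8.66 E2.4945
G1 X-5.00 Y8.66 E3.1181
G1 X-10.00 Y0.00 E3.7417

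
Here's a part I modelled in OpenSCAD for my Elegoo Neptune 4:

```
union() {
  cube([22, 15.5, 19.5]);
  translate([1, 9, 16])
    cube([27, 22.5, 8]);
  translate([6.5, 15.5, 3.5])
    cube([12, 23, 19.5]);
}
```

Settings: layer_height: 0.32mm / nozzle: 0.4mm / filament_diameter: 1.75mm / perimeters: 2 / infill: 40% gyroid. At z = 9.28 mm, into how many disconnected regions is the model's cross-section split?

1

At z = 9.28 mm: the 22×15.5 cube contributes its full rectangle; the cube at (1, 9) does not reach this height (z outside [16, 24]); the 12×23 cube at (6.5, 15.5) contributes its full rectangle; Combining (union): the 2 present regions share edge segments without overlapping in area, so areas simply add but the touching pieces fuse into one outline (the shared edge portions become interior and drop out of the boundary) — 1 connected region. The result has 1 disconnected region.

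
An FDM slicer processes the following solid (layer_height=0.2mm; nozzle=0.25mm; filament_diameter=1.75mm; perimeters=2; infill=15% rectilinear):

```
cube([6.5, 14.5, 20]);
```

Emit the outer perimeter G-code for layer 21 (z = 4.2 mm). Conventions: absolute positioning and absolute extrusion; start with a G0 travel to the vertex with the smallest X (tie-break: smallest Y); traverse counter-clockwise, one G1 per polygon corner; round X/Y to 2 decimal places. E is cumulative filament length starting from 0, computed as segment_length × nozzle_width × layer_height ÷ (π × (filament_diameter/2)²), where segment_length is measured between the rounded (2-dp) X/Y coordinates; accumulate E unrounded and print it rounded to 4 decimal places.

G0 X0.00 Y0.00 Z4.20
G1 X6.50 Y0.00 E0.1351
G1 X6.50 Y14.50 E0.4365
G1 X0.00 Y14.50 E0.5717
G1 X0.00 Y0.00 E0.8731

At z = 4.2 mm: the 6.5×14.5 cube contributes its full rectangle. The outline is a single polygon with 4 vertices. Extrusion per mm of travel: 0.25 × 0.2 / (π × 0.875²) = 0.020788. Accumulating E over each segment gives final E = 0.8731.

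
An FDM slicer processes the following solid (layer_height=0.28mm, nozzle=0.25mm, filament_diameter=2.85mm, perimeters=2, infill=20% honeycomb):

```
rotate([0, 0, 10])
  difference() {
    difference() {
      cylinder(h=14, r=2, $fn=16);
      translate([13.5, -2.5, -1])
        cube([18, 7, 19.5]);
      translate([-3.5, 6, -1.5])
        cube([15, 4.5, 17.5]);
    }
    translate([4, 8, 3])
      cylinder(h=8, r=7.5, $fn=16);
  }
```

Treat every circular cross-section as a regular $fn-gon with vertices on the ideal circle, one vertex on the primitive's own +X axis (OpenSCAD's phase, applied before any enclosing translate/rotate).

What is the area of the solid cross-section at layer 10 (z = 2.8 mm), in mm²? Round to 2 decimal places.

12.25 mm²

At z = 2.8 mm: the r=2 cylinder gives a regular 16-gon of circumradius 2 (constant along its height) (area = (16/2)·2.000²·sin(360°/16) = 12.25 mm²); the 18×7 cube at (13.5, -2.5) contributes its full rectangle (area 126.00 mm²); the cube at (-3.5, 6) is present — its section is the full 15×4.5 rectangle (area 67.50 mm²); After the difference (first − rest): starting from the r=2 cylinder (12.25 mm²), the 18×7 cube at (13.5, -2.5) misses the remaining region (no effect); the 15×4.5 cube at (-3.5, 6) misses the remaining region (no effect) — area = 12.25 mm²; the cylinder at (4, 8) does not reach this height (z outside [3, 11]); Taking the first minus the rest: none of the subtracted shapes is present at this height, so the result so far is unchanged — area = 12.25 mm²; (whole slice rotated 10° about Z — lengths, areas and connectivity unchanged). Overall, the cross-section is a single solid region. Net area = 12.25 mm².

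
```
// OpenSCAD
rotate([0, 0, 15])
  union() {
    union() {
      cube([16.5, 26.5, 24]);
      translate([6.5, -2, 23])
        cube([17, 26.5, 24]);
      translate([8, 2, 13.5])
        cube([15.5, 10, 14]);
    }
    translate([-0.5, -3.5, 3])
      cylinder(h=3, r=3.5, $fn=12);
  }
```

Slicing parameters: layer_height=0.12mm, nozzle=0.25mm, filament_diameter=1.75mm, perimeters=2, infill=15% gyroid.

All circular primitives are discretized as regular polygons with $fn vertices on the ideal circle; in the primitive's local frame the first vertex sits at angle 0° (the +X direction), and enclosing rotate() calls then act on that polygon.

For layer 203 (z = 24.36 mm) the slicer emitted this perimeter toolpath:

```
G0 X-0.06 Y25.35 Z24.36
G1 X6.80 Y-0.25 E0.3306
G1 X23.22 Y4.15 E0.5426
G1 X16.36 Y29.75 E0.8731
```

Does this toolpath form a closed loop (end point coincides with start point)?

Start point (G0): (-0.06, 25.35). End point (last G1): the path does not return to the start — open.

no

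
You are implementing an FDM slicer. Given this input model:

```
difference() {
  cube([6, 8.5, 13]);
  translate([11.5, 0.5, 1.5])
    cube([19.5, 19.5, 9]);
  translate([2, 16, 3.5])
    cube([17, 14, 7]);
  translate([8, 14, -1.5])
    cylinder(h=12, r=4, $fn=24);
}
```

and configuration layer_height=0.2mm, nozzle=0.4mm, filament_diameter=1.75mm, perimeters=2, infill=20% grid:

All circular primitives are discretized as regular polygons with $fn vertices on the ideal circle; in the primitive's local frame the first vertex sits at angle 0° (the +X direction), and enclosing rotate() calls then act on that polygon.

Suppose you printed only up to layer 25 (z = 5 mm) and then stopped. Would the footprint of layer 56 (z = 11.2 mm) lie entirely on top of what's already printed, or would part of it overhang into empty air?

entirely on top

Compare the two slices. At z = 5: the cube (footprint 6×8.5) is included at this height (area 51.00 mm²); the 19.5×19.5 cube at (11.5, 0.5) contributes its full rectangle (area 380.25 mm²); the 17×14 cube at (2, 16) contributes its full rectangle (area 238.00 mm²); the r=4 cylinder at (8, 14) contributes a regular 24-gon of circumradius 4 (area = (24/2)·4.000²·sin(360°/24) = 49.69 mm²); Taking the first minus the rest: starting from the 6×8.5 cube (51.00 mm²), the 19.5×19.5 cube at (11.5, 0.5) misses the remaining region (no effect); the 17×14 cube at (2, 16) misses the remaining region (no effect); the r=4 cylinder at (8, 14) misses the remaining region (no effect) — area = 51.00 mm². At z = 11.2: the 6×8.5 cube contributes its full rectangle (area 51.00 mm²); the cube at (11.5, 0.5) is absent (z outside [1.5, 10.5]); the cube at (2, 16) is not intersected at this z (z outside [3.5, 10.5]); the cylinder at (8, 14) is absent (z outside [-1.5, 10.5]); Subtracting the remaining from the first: none of the subtracted shapes is present at this height, so the 6×8.5 cube is unchanged — area = 51.00 mm². Checking containment: the cross-section at z = 11.2 is a subset of the cross-section at z = 5.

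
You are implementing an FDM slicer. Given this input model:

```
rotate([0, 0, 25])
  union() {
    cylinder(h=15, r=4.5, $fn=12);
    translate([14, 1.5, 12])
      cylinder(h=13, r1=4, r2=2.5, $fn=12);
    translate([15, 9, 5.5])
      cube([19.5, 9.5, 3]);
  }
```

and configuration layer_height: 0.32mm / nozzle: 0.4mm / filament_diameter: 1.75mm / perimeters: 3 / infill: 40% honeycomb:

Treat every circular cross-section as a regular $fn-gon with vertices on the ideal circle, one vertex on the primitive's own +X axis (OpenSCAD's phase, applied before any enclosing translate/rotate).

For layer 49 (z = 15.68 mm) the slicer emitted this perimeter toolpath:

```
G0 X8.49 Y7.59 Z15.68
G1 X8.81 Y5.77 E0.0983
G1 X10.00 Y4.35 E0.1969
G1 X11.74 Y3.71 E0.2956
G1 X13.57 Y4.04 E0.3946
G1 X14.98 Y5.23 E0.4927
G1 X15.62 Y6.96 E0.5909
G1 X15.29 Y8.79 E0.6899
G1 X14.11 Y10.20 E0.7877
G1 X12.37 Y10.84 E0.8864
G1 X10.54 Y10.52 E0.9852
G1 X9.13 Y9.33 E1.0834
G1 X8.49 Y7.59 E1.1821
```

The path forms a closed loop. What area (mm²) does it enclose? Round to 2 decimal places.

38.36 mm²

Apply the shoelace formula to the sequence of (X, Y) vertices; enclosed area = 38.36 mm².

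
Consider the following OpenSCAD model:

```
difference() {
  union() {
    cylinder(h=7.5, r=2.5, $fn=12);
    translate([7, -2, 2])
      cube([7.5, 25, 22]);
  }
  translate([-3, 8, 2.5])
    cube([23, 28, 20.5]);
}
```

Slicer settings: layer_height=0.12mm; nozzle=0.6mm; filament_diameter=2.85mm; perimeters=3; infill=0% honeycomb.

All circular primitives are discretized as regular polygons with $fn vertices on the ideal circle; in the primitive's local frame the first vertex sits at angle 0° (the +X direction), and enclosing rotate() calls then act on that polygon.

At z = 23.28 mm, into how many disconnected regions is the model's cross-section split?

At z = 23.28 mm: the cylinder is absent (z outside [0, 7.5]); the cube at (7, -2) is present — its section is the full 7.5×25 rectangle; Merging all regions: only the 7.5×25 cube at (7, -2) is present, so the union is just that shape — 1 connected region; the cube at (-3, 8) is absent (z outside [2.5, 23]); Taking the first minus the rest: none of the subtracted shapes is present at this height, so the result so far is unchanged — 1 connected region. The result has 1 disconnected region.

1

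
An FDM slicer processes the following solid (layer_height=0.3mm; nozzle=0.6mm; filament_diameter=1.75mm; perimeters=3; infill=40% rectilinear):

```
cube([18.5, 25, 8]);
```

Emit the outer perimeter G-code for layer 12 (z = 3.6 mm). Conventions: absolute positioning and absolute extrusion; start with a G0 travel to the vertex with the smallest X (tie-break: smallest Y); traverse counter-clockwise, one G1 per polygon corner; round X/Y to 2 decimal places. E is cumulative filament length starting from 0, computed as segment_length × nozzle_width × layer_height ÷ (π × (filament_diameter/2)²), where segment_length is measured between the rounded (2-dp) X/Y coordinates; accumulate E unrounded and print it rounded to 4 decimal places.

G0 X0.00 Y0.00 Z3.60
G1 X18.50 Y0.00 E1.3845
G1 X18.50 Y25.00 E3.2553
G1 X0.00 Y25.00 E4.6398
G1 X0.00 Y0.00 E6.5107

At z = 3.6 mm: the cube is present — its section is the full 18.5×25 rectangle. The outline is a single polygon with 4 vertices. Extrusion per mm of travel: 0.6 × 0.3 / (π × 0.875²) = 0.074835. Accumulating E over each segment gives final E = 6.5107.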